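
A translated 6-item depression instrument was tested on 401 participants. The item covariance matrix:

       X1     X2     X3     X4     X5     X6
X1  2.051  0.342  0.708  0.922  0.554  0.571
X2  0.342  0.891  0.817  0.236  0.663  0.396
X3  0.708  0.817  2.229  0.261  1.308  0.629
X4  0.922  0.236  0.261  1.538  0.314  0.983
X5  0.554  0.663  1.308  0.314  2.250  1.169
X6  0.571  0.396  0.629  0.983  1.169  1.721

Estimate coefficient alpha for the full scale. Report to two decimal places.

Σσ²ᵢ = 2.051 + 0.891 + 2.229 + 1.538 + 2.250 + 1.721 = 10.680
Σ_{i<j} σ_ij = 9.873
Var(T) = 10.680 + 2 × 9.873 = 30.426
α = (k/(k−1))·(1 − Σσ²ᵢ/Var(T)) = (6/5)·(1 − 10.680/30.426) = 0.78

coefficient alpha = 0.78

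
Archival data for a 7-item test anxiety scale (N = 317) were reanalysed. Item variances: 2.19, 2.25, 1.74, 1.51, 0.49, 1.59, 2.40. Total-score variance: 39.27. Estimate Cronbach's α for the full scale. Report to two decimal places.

Cronbach's α = 0.81

ΣVar(i) = 2.19 + 2.25 + 1.74 + 1.51 + 0.49 + 1.59 + 2.40 = 12.17
α = (k/(k−1))·(1 − ΣVar(i)/Var(T)) = (7/6)·(1 − 12.17/39.27) = 0.81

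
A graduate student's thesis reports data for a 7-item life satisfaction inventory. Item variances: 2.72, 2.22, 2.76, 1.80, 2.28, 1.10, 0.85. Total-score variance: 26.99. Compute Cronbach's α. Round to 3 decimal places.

sum of item variances = 2.72 + 2.22 + 2.76 + 1.80 + 2.28 + 1.10 + 0.85 = 13.73
α = (k/(k−1))·(1 − sum of item variances/σ²_total) = (7/6)·(1 − 13.73/26.99) = 0.573

Cronbach's α = 0.573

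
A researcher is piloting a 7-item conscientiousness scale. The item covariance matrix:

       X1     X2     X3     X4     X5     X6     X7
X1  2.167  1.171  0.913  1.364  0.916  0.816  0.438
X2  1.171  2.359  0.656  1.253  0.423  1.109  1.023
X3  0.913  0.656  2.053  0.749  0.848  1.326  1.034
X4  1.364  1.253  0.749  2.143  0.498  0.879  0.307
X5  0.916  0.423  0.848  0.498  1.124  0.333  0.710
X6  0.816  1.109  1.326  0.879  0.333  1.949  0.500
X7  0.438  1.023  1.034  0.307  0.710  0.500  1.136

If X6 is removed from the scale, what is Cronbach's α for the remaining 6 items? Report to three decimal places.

α = 0.830

Remaining items: X1, X2, X3, X4, X5, X7 (k = 6).
Σσᵢ² = 2.167 + 2.359 + 2.053 + 2.143 + 1.124 + 1.136 = 10.982
σ²_T = 10.982 + 2 × 12.303 = 35.588
α (item deleted) = (6/5)·(1 − 10.982/35.588) = 0.830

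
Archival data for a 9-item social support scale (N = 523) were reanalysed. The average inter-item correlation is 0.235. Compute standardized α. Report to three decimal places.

Standardized α = k·r̄ / (1 + (k−1)·r̄) = 9 × 0.235 / (1 + 8 × 0.235)
  = 2.1150 / 2.8800 = 0.734

α = 0.734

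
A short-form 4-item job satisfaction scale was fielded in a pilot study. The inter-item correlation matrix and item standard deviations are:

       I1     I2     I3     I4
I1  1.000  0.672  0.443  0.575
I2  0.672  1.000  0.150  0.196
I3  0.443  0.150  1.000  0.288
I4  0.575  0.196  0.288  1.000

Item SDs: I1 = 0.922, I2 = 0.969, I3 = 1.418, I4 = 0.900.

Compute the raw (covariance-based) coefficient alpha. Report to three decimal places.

α = 0.680

Σσ²ᵢ = 0.922² + 0.969² + 1.418² + 0.900² = 4.6098
Covariances σ_ij = r_ij · s_i · s_j:
  σ(I1,I2) = 0.672 × 0.922 × 0.969 = 0.6004
  σ(I1,I3) = 0.443 × 0.922 × 1.418 = 0.5792
  σ(I1,I4) = 0.575 × 0.922 × 0.900 = 0.4771
  σ(I2,I3) = 0.150 × 0.969 × 1.418 = 0.2061
  σ(I2,I4) = 0.196 × 0.969 × 0.900 = 0.1709
  σ(I3,I4) = 0.288 × 1.418 × 0.900 = 0.3675
σ²_T = Σσ²ᵢ + 2·Σσ_ij = 4.6098 + 2 × 2.4012 = 9.4122
α = (4/3)·(1 − 4.6098/9.4122) = 0.680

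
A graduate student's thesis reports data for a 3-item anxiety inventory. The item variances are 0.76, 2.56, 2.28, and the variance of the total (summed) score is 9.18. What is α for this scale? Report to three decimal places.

α = 0.585

Σσᵢ² = 0.76 + 2.56 + 2.28 = 5.60
α = (k/(k−1))·(1 − Σσᵢ²/σ²_T) = (3/2)·(1 − 5.60/9.18) = 0.585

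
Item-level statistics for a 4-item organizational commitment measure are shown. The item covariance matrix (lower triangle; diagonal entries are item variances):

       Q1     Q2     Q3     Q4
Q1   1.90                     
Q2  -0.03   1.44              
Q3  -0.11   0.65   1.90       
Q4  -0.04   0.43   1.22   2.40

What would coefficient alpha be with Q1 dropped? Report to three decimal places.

Remaining items: Q2, Q3, Q4 (k = 3).
Σσᵢ² = 1.44 + 1.90 + 2.40 = 5.74
σ²_total = 5.74 + 2 × 2.30 = 10.34
α (item deleted) = (3/2)·(1 − 5.74/10.34) = 0.667

α = 0.667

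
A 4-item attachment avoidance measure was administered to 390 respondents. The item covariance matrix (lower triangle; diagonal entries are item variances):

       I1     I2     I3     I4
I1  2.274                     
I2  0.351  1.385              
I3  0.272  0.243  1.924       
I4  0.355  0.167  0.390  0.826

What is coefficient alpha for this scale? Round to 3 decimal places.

Σσᵢ² = 2.274 + 1.385 + 1.924 + 0.826 = 6.409
Sum of the distinct covariances = 1.778
Var(T) = 6.409 + 2 × 1.778 = 9.965
α = (k/(k−1))·(1 − Σσᵢ²/Var(T)) = (4/3)·(1 − 6.409/9.965) = 0.476

coefficient alpha = 0.476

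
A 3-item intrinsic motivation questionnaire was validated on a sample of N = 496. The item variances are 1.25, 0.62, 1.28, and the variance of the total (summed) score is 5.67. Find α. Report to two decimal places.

α = 0.67

ΣVar(i) = 1.25 + 0.62 + 1.28 = 3.15
α = (k/(k−1))·(1 − ΣVar(i)/total variance) = (3/2)·(1 − 3.15/5.67) = 0.67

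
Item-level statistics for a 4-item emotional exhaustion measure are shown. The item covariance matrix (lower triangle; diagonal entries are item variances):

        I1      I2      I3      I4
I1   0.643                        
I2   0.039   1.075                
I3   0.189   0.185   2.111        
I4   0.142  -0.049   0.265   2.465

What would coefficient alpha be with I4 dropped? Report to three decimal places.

coefficient alpha = 0.266

Remaining items: I1, I2, I3 (k = 3).
sum of item variances = 0.643 + 1.075 + 2.111 = 3.829
σ²_total = 3.829 + 2 × 0.413 = 4.655
α (item deleted) = (3/2)·(1 − 3.829/4.655) = 0.266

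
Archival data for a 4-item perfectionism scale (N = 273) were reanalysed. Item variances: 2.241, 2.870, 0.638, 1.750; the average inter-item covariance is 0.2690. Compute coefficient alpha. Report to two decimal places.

Σσ²ᵢ = 2.241 + 2.870 + 0.638 + 1.750 = 7.499
Sum of the 6 distinct covariances = 6 × 0.2690 = 1.6140
σ²_total = Σσ²ᵢ + 2·Σcov = 7.499 + 2 × 1.6140 = 10.7270
α = (4/3)·(1 − 7.499/10.7270) = 0.40

α = 0.40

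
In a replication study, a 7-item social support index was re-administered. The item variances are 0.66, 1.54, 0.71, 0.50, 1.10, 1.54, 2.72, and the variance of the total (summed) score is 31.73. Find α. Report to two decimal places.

sum of item variances = 0.66 + 1.54 + 0.71 + 0.50 + 1.10 + 1.54 + 2.72 = 8.77
α = (k/(k−1))·(1 − sum of item variances/σ²_total) = (7/6)·(1 − 8.77/31.73) = 0.84

α = 0.84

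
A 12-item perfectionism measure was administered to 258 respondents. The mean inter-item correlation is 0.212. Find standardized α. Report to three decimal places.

standardized α = 0.764

Standardized α = k·r̄ / (1 + (k−1)·r̄) = 12 × 0.212 / (1 + 11 × 0.212)
  = 2.5440 / 3.3320 = 0.764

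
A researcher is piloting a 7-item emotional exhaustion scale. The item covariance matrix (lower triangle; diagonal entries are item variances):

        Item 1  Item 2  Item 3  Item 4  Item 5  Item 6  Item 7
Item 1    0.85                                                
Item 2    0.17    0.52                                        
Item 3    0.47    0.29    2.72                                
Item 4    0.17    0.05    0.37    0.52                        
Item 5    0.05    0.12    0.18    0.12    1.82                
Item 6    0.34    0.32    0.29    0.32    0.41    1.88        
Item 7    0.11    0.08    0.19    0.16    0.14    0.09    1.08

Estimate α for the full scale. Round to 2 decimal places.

Σσ²ᵢ = 0.85 + 0.52 + 2.72 + 0.52 + 1.82 + 1.88 + 1.08 = 9.39
Sum of off-diagonal covariances = 4.44
σ²_T = 9.39 + 2 × 4.44 = 18.27
α = (k/(k−1))·(1 − Σσ²ᵢ/σ²_T) = (7/6)·(1 − 9.39/18.27) = 0.57

α = 0.57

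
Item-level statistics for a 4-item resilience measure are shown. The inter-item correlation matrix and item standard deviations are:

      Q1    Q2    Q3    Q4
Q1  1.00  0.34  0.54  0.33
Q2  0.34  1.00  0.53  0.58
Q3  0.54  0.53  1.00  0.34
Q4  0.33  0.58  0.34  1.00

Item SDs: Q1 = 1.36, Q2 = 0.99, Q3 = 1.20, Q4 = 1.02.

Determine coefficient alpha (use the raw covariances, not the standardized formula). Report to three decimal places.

coefficient alpha = 0.751

Σσ²ᵢ = 1.36² + 0.99² + 1.20² + 1.02² = 5.3101
Covariances σ_ij = r_ij · s_i · s_j:
  σ(Q1,Q2) = 0.34 × 1.36 × 0.99 = 0.4578
  σ(Q1,Q3) = 0.54 × 1.36 × 1.20 = 0.8813
  σ(Q1,Q4) = 0.33 × 1.36 × 1.02 = 0.4578
  σ(Q2,Q3) = 0.53 × 0.99 × 1.20 = 0.6296
  σ(Q2,Q4) = 0.58 × 0.99 × 1.02 = 0.5857
  σ(Q3,Q4) = 0.34 × 1.20 × 1.02 = 0.4162
σ²_T = Σσ²ᵢ + 2·Σσ_ij = 5.3101 + 2 × 3.4284 = 12.1669
α = (4/3)·(1 − 5.3101/12.1669) = 0.751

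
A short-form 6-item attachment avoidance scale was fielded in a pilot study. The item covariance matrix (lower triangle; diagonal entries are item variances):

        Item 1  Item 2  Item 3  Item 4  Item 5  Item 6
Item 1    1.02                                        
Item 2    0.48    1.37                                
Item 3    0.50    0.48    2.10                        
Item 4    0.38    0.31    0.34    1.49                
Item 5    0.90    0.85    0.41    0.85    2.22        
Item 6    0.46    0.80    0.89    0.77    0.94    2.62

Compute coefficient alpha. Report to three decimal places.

coefficient alpha = 0.760

sum of item variances = 1.02 + 1.37 + 2.10 + 1.49 + 2.22 + 2.62 = 10.82
Sum of off-diagonal covariances = 9.36
σ²_total = 10.82 + 2 × 9.36 = 29.54
α = (k/(k−1))·(1 − sum of item variances/σ²_total) = (6/5)·(1 − 10.82/29.54) = 0.760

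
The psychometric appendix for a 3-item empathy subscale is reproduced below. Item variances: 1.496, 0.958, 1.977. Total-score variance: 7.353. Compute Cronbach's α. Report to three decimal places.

Cronbach's α = 0.596

sum of item variances = 1.496 + 0.958 + 1.977 = 4.431
α = (k/(k−1))·(1 − sum of item variances/total variance) = (3/2)·(1 − 4.431/7.353) = 0.596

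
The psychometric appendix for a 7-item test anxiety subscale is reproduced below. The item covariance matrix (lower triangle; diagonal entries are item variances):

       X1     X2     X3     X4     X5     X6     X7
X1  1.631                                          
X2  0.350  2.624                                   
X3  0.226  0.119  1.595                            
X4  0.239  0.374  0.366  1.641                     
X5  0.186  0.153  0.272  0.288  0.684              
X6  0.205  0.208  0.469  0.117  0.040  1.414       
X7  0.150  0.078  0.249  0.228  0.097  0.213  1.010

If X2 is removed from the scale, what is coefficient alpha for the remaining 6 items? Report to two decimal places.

Remaining items: X1, X3, X4, X5, X6, X7 (k = 6).
Σσᵢ² = 1.631 + 1.595 + 1.641 + 0.684 + 1.414 + 1.010 = 7.975
total variance = 7.975 + 2 × 3.345 = 14.665
α (item deleted) = (6/5)·(1 − 7.975/14.665) = 0.55

α = 0.55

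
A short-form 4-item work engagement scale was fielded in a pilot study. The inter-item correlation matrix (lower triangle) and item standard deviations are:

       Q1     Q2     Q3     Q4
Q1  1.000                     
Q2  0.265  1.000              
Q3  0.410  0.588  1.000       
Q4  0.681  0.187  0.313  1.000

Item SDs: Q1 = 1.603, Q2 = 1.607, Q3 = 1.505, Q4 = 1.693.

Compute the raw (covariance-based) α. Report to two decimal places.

α = 0.73

Σσ²ᵢ = 1.603² + 1.607² + 1.505² + 1.693² = 10.2833
Covariances σ_ij = r_ij · s_i · s_j:
  σ(Q1,Q2) = 0.265 × 1.603 × 1.607 = 0.6826
  σ(Q1,Q3) = 0.410 × 1.603 × 1.505 = 0.9891
  σ(Q1,Q4) = 0.681 × 1.603 × 1.693 = 1.8482
  σ(Q2,Q3) = 0.588 × 1.607 × 1.505 = 1.4221
  σ(Q2,Q4) = 0.187 × 1.607 × 1.693 = 0.5088
  σ(Q3,Q4) = 0.313 × 1.505 × 1.693 = 0.7975
σ²_T = Σσ²ᵢ + 2·Σσ_ij = 10.2833 + 2 × 6.2483 = 22.7799
α = (4/3)·(1 − 10.2833/22.7799) = 0.73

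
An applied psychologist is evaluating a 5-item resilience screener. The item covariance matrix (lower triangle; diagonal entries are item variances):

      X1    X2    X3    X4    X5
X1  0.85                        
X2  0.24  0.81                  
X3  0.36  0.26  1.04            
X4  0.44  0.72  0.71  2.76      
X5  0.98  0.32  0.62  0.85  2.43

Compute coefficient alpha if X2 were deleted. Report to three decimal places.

coefficient alpha = 0.704

Remaining items: X1, X3, X4, X5 (k = 4).
ΣVar(i) = 0.85 + 1.04 + 2.76 + 2.43 = 7.08
σ²_T = 7.08 + 2 × 3.96 = 15.00
α (item deleted) = (4/3)·(1 − 7.08/15.00) = 0.704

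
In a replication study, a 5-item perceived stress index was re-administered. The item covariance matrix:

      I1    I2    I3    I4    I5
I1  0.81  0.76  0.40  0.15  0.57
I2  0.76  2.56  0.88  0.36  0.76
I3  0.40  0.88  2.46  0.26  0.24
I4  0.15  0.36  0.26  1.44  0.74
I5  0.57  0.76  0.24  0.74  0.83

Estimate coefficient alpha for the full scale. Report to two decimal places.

coefficient alpha = 0.70

ΣVar(i) = 0.81 + 2.56 + 2.46 + 1.44 + 0.83 = 8.10
Sum of the distinct covariances = 5.12
total variance = 8.10 + 2 × 5.12 = 18.34
α = (k/(k−1))·(1 − ΣVar(i)/total variance) = (5/4)·(1 − 8.10/18.34) = 0.70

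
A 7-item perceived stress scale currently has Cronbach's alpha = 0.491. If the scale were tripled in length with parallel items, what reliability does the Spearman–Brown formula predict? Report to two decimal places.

predicted reliability = 0.74

Length factor m = 3
α' = m·α / (1 + (m−1)·α)
   = 3 × 0.491 / (1 + (3 − 1) × 0.491)
   = 1.4730 / 1.9820 = 0.74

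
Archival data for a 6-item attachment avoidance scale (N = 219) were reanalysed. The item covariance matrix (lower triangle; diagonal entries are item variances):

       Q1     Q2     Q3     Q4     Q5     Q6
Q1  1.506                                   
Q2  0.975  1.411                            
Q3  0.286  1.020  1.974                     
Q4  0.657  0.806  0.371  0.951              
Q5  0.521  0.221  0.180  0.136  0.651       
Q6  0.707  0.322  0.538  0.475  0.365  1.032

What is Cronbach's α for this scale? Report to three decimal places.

sum of item variances = 1.506 + 1.411 + 1.974 + 0.951 + 0.651 + 1.032 = 7.525
Sum of the distinct covariances = 7.580
Var(T) = 7.525 + 2 × 7.580 = 22.685
α = (k/(k−1))·(1 − sum of item variances/Var(T)) = (6/5)·(1 − 7.525/22.685) = 0.802

α = 0.802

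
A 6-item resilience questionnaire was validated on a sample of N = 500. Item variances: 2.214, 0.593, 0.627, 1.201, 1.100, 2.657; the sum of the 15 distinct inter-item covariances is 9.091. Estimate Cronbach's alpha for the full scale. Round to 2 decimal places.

sum of item variances = 2.214 + 0.593 + 0.627 + 1.201 + 1.100 + 2.657 = 8.392
Sum of distinct covariances = 9.091
σ²_total = sum of item variances + 2·Σcov = 8.392 + 2 × 9.091 = 26.574
α = (6/5)·(1 − 8.392/26.574) = 0.82

α = 0.82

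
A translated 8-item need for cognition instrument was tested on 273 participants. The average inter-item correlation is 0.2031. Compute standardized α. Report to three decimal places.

Standardized α = k·r̄ / (1 + (k−1)·r̄) = 8 × 0.2031 / (1 + 7 × 0.2031)
  = 1.6248 / 2.4217 = 0.671

standardized α = 0.671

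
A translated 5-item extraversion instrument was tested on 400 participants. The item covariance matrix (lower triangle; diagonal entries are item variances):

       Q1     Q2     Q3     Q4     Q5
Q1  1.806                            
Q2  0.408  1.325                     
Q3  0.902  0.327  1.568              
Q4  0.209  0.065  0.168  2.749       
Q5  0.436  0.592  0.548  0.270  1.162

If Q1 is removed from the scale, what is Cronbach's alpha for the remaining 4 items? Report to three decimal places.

α = 0.489

Remaining items: Q2, Q3, Q4, Q5 (k = 4).
Σσᵢ² = 1.325 + 1.568 + 2.749 + 1.162 = 6.804
Var(T) = 6.804 + 2 × 1.970 = 10.744
α (item deleted) = (4/3)·(1 − 6.804/10.744) = 0.489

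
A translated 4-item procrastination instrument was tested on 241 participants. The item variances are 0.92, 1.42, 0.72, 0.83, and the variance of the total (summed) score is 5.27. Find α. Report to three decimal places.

sum of item variances = 0.92 + 1.42 + 0.72 + 0.83 = 3.89
α = (k/(k−1))·(1 − sum of item variances/Var(T)) = (4/3)·(1 − 3.89/5.27) = 0.349

α = 0.349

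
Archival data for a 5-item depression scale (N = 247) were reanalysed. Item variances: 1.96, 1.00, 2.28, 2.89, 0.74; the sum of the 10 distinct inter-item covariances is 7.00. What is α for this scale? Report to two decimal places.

α = 0.77

Σσ²ᵢ = 1.96 + 1.00 + 2.28 + 2.89 + 0.74 = 8.87
Sum of distinct covariances = 7.00
total variance = Σσ²ᵢ + 2·Σcov = 8.87 + 2 × 7.00 = 22.87
α = (5/4)·(1 − 8.87/22.87) = 0.77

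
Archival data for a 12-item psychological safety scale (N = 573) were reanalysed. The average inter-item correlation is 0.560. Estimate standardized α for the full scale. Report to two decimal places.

Standardized α = k·r̄ / (1 + (k−1)·r̄) = 12 × 0.560 / (1 + 11 × 0.560)
  = 6.7200 / 7.1600 = 0.94

standardized α = 0.94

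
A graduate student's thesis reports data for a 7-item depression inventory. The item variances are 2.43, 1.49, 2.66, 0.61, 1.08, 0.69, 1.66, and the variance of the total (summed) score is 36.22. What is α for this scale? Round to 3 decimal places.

α = 0.825

Σσᵢ² = 2.43 + 1.49 + 2.66 + 0.61 + 1.08 + 0.69 + 1.66 = 10.62
α = (k/(k−1))·(1 − Σσᵢ²/σ²_total) = (7/6)·(1 − 10.62/36.22) = 0.825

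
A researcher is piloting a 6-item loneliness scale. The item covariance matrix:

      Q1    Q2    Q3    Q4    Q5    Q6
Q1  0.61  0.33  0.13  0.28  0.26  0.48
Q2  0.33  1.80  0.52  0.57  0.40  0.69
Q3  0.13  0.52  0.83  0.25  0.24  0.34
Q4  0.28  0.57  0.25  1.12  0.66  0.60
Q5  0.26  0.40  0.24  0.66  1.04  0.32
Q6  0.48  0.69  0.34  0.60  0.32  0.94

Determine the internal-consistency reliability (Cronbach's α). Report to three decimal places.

Cronbach's α = 0.788

Σσ²ᵢ = 0.61 + 1.80 + 0.83 + 1.12 + 1.04 + 0.94 = 6.34
Sum of off-diagonal covariances = 6.07
σ²_total = 6.34 + 2 × 6.07 = 18.48
α = (k/(k−1))·(1 − Σσ²ᵢ/σ²_total) = (6/5)·(1 − 6.34/18.48) = 0.788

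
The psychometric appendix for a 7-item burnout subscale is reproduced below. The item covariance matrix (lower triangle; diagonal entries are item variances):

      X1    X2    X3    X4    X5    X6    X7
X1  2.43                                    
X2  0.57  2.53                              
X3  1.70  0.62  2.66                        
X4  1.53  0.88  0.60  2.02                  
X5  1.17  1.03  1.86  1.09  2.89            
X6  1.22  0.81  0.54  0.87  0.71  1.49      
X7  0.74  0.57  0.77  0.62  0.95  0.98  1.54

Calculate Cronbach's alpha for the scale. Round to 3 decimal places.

ΣVar(i) = 2.43 + 2.53 + 2.66 + 2.02 + 2.89 + 1.49 + 1.54 = 15.56
Sum of off-diagonal covariances = 19.83
total variance = 15.56 + 2 × 19.83 = 55.22
α = (k/(k−1))·(1 − ΣVar(i)/total variance) = (7/6)·(1 − 15.56/55.22) = 0.838

α = 0.838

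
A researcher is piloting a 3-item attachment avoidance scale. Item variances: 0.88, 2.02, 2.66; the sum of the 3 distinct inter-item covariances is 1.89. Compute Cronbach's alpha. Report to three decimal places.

Σσᵢ² = 0.88 + 2.02 + 2.66 = 5.56
Sum of distinct covariances = 1.89
σ²_total = Σσᵢ² + 2·Σcov = 5.56 + 2 × 1.89 = 9.34
α = (3/2)·(1 − 5.56/9.34) = 0.607

α = 0.607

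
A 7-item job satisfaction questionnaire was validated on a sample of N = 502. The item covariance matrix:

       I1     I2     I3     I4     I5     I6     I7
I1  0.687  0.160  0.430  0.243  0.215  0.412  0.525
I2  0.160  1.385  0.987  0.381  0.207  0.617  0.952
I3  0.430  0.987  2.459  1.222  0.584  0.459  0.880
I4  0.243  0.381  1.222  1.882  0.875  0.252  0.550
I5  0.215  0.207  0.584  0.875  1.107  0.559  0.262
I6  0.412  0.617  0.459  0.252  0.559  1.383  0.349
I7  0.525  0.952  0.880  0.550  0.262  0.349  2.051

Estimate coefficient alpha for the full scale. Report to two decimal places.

coefficient alpha = 0.78

sum of item variances = 0.687 + 1.385 + 2.459 + 1.882 + 1.107 + 1.383 + 2.051 = 10.954
Sum of the distinct covariances = 11.121
total variance = 10.954 + 2 × 11.121 = 33.196
α = (k/(k−1))·(1 − sum of item variances/total variance) = (7/6)·(1 − 10.954/33.196) = 0.78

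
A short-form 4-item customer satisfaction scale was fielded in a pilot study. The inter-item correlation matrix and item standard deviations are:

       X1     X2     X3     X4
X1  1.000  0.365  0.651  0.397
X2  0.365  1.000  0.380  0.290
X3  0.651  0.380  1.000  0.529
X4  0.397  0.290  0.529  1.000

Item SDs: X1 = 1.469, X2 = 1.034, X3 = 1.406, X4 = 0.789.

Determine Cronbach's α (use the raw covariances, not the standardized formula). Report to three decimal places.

α = 0.749

Σσ²ᵢ = 1.469² + 1.034² + 1.406² + 0.789² = 5.8265
Covariances σ_ij = r_ij · s_i · s_j:
  σ(X1,X2) = 0.365 × 1.469 × 1.034 = 0.5544
  σ(X1,X3) = 0.651 × 1.469 × 1.406 = 1.3446
  σ(X1,X4) = 0.397 × 1.469 × 0.789 = 0.4601
  σ(X2,X3) = 0.380 × 1.034 × 1.406 = 0.5524
  σ(X2,X4) = 0.290 × 1.034 × 0.789 = 0.2366
  σ(X3,X4) = 0.529 × 1.406 × 0.789 = 0.5868
σ²_T = Σσ²ᵢ + 2·Σσ_ij = 5.8265 + 2 × 3.7349 = 13.2963
α = (4/3)·(1 − 5.8265/13.2963) = 0.749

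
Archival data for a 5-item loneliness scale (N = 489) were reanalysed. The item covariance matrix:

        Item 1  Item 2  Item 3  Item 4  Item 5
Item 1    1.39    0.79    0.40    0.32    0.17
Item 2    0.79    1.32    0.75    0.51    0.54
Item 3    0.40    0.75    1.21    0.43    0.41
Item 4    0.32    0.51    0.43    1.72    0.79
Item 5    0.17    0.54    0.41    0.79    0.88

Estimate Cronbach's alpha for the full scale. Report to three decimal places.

ΣVar(i) = 1.39 + 1.32 + 1.21 + 1.72 + 0.88 = 6.52
Σ_{i<j} σ_ij = 5.11
σ²_total = 6.52 + 2 × 5.11 = 16.74
α = (k/(k−1))·(1 − ΣVar(i)/σ²_total) = (5/4)·(1 − 6.52/16.74) = 0.763

Cronbach's alpha = 0.763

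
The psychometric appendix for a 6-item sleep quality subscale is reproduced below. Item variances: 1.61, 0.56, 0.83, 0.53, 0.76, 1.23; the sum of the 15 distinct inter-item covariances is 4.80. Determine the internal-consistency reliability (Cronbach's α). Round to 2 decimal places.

ΣVar(i) = 1.61 + 0.56 + 0.83 + 0.53 + 0.76 + 1.23 = 5.52
Sum of distinct covariances = 4.80
σ²_T = ΣVar(i) + 2·Σcov = 5.52 + 2 × 4.80 = 15.12
α = (6/5)·(1 − 5.52/15.12) = 0.76

Cronbach's α = 0.76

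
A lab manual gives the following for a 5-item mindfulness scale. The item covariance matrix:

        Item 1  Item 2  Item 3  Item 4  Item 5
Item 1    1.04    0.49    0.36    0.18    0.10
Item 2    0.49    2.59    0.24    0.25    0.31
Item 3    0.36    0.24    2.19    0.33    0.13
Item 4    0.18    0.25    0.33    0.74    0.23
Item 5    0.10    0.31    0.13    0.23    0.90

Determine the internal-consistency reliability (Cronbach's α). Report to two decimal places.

Σσᵢ² = 1.04 + 2.59 + 2.19 + 0.74 + 0.90 = 7.46
Sum of off-diagonal covariances = 2.62
Var(T) = 7.46 + 2 × 2.62 = 12.70
α = (k/(k−1))·(1 − Σσᵢ²/Var(T)) = (5/4)·(1 − 7.46/12.70) = 0.52

α = 0.52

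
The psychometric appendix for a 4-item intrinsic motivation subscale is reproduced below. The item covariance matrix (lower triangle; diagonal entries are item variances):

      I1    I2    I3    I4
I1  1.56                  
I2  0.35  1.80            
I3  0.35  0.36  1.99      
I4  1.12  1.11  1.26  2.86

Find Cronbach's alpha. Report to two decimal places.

sum of item variances = 1.56 + 1.80 + 1.99 + 2.86 = 8.21
Sum of off-diagonal covariances = 4.55
σ²_total = 8.21 + 2 × 4.55 = 17.31
α = (k/(k−1))·(1 − sum of item variances/σ²_total) = (4/3)·(1 − 8.21/17.31) = 0.70

α = 0.70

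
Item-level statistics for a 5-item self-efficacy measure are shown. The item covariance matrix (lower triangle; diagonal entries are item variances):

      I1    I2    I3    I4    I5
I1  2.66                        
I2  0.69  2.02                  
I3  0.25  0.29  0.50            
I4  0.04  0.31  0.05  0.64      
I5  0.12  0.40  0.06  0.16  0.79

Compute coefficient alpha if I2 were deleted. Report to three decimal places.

coefficient alpha = 0.305

Remaining items: I1, I3, I4, I5 (k = 4).
sum of item variances = 2.66 + 0.50 + 0.64 + 0.79 = 4.59
total variance = 4.59 + 2 × 0.68 = 5.95
α (item deleted) = (4/3)·(1 − 4.59/5.95) = 0.305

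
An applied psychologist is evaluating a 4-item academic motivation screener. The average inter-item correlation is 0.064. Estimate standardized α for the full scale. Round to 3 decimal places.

Standardized α = k·r̄ / (1 + (k−1)·r̄) = 4 × 0.064 / (1 + 3 × 0.064)
  = 0.2560 / 1.1920 = 0.215

standardized α = 0.215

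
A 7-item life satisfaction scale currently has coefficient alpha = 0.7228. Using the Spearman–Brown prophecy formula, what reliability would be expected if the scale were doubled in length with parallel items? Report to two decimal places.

Length factor m = 2
α' = m·α / (1 + (m−1)·α)
   = 2 × 0.7228 / (1 + (2 − 1) × 0.7228)
   = 1.4456 / 1.7228 = 0.84

predicted reliability = 0.84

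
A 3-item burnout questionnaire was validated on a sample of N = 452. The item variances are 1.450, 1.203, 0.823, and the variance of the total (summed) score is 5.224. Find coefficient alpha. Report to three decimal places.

sum of item variances = 1.450 + 1.203 + 0.823 = 3.476
α = (k/(k−1))·(1 − sum of item variances/total variance) = (3/2)·(1 − 3.476/5.224) = 0.502

coefficient alpha = 0.502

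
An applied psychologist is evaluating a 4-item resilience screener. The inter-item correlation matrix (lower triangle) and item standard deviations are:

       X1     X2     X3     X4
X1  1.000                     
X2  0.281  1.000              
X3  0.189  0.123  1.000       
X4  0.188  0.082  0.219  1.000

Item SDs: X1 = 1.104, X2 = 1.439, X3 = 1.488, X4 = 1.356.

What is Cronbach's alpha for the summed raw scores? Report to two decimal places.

α = 0.46

Σσ²ᵢ = 1.104² + 1.439² + 1.488² + 1.356² = 7.3424
Covariances σ_ij = r_ij · s_i · s_j:
  σ(X1,X2) = 0.281 × 1.104 × 1.439 = 0.4464
  σ(X1,X3) = 0.189 × 1.104 × 1.488 = 0.3105
  σ(X1,X4) = 0.188 × 1.104 × 1.356 = 0.2814
  σ(X2,X3) = 0.123 × 1.439 × 1.488 = 0.2634
  σ(X2,X4) = 0.082 × 1.439 × 1.356 = 0.1600
  σ(X3,X4) = 0.219 × 1.488 × 1.356 = 0.4419
σ²_T = Σσ²ᵢ + 2·Σσ_ij = 7.3424 + 2 × 1.9036 = 11.1496
α = (4/3)·(1 − 7.3424/11.1496) = 0.46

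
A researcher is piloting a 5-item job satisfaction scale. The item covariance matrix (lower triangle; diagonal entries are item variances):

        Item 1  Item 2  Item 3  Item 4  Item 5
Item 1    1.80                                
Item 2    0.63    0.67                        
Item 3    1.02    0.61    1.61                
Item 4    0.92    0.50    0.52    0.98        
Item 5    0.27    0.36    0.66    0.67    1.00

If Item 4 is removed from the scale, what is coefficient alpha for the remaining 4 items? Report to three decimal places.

Remaining items: Item 1, Item 2, Item 3, Item 5 (k = 4).
Σσᵢ² = 1.80 + 0.67 + 1.61 + 1.00 = 5.08
Var(T) = 5.08 + 2 × 3.55 = 12.18
α (item deleted) = (4/3)·(1 − 5.08/12.18) = 0.777

coefficient alpha = 0.777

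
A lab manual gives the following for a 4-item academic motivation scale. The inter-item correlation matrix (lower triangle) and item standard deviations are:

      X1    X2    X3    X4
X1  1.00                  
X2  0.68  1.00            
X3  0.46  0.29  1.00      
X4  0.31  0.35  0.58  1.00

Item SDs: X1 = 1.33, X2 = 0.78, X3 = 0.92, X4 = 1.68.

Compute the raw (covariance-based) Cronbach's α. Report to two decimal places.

Σσ²ᵢ = 1.33² + 0.78² + 0.92² + 1.68² = 6.0461
Covariances σ_ij = r_ij · s_i · s_j:
  σ(X1,X2) = 0.68 × 1.33 × 0.78 = 0.7054
  σ(X1,X3) = 0.46 × 1.33 × 0.92 = 0.5629
  σ(X1,X4) = 0.31 × 1.33 × 1.68 = 0.6927
  σ(X2,X3) = 0.29 × 0.78 × 0.92 = 0.2081
  σ(X2,X4) = 0.35 × 0.78 × 1.68 = 0.4586
  σ(X3,X4) = 0.58 × 0.92 × 1.68 = 0.8964
σ²_T = Σσ²ᵢ + 2·Σσ_ij = 6.0461 + 2 × 3.5241 = 13.0943
α = (4/3)·(1 − 6.0461/13.0943) = 0.72

Cronbach's α = 0.72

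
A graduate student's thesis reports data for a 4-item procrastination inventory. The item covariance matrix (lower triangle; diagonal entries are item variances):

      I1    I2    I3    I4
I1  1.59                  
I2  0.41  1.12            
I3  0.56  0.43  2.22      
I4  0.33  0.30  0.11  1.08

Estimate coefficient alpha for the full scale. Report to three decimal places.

α = 0.555

ΣVar(i) = 1.59 + 1.12 + 2.22 + 1.08 = 6.01
Sum of off-diagonal covariances = 2.14
total variance = 6.01 + 2 × 2.14 = 10.29
α = (k/(k−1))·(1 − ΣVar(i)/total variance) = (4/3)·(1 − 6.01/10.29) = 0.555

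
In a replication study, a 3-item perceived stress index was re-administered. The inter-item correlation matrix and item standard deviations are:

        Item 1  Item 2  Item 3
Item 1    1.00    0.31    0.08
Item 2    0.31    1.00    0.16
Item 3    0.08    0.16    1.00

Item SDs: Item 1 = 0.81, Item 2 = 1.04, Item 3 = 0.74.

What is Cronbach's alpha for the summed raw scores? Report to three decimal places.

Σσ²ᵢ = 0.81² + 1.04² + 0.74² = 2.2853
Covariances σ_ij = r_ij · s_i · s_j:
  σ(Item 1,Item 2) = 0.31 × 0.81 × 1.04 = 0.2611
  σ(Item 1,Item 3) = 0.08 × 0.81 × 0.74 = 0.0480
  σ(Item 2,Item 3) = 0.16 × 1.04 × 0.74 = 0.1231
σ²_T = Σσ²ᵢ + 2·Σσ_ij = 2.2853 + 2 × 0.4322 = 3.1497
α = (3/2)·(1 − 2.2853/3.1497) = 0.412

Cronbach's alpha = 0.412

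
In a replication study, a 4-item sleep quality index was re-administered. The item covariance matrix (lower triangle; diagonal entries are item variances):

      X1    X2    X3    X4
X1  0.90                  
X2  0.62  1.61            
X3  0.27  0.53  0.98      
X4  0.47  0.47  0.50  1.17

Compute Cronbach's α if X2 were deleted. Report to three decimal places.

Cronbach's α = 0.673

Remaining items: X1, X3, X4 (k = 3).
sum of item variances = 0.90 + 0.98 + 1.17 = 3.05
Var(T) = 3.05 + 2 × 1.24 = 5.53
α (item deleted) = (3/2)·(1 − 3.05/5.53) = 0.673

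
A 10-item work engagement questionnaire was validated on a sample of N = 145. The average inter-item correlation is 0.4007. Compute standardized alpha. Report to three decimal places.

α = 0.870

Standardized α = k·r̄ / (1 + (k−1)·r̄) = 10 × 0.4007 / (1 + 9 × 0.4007)
  = 4.0070 / 4.6063 = 0.870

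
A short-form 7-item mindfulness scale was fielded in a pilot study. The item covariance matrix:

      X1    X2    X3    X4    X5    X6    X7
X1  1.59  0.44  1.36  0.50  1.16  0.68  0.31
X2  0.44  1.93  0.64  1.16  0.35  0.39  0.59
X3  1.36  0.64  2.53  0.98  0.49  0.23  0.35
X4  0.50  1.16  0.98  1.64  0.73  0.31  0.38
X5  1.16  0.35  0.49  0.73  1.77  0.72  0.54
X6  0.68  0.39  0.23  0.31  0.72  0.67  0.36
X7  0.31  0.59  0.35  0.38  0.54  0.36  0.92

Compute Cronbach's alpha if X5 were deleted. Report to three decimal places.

Cronbach's alpha = 0.782

Remaining items: X1, X2, X3, X4, X6, X7 (k = 6).
Σσᵢ² = 1.59 + 1.93 + 2.53 + 1.64 + 0.67 + 0.92 = 9.28
Var(T) = 9.28 + 2 × 8.68 = 26.64
α (item deleted) = (6/5)·(1 − 9.28/26.64) = 0.782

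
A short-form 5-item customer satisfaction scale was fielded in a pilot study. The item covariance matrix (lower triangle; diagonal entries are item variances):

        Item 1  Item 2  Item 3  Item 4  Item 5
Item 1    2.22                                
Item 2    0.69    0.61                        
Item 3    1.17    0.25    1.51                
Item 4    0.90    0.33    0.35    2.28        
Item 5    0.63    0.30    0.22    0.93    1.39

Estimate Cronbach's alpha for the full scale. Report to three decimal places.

Cronbach's alpha = 0.738

ΣVar(i) = 2.22 + 0.61 + 1.51 + 2.28 + 1.39 = 8.01
Σ_{i<j} σ_ij = 5.77
σ²_total = 8.01 + 2 × 5.77 = 19.55
α = (k/(k−1))·(1 − ΣVar(i)/σ²_total) = (5/4)·(1 − 8.01/19.55) = 0.738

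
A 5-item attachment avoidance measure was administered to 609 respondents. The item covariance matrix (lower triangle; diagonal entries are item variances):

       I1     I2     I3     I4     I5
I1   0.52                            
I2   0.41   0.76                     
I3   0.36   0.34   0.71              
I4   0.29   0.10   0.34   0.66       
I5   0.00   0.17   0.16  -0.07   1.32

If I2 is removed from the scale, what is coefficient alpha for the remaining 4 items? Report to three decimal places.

Remaining items: I1, I3, I4, I5 (k = 4).
Σσᵢ² = 0.52 + 0.71 + 0.66 + 1.32 = 3.21
σ²_total = 3.21 + 2 × 1.08 = 5.37
α (item deleted) = (4/3)·(1 − 3.21/5.37) = 0.536

α = 0.536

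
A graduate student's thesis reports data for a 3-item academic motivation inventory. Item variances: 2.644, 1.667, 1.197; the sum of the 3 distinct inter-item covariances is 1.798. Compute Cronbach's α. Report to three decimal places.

Cronbach's α = 0.592

sum of item variances = 2.644 + 1.667 + 1.197 = 5.508
Sum of distinct covariances = 1.798
total variance = sum of item variances + 2·Σcov = 5.508 + 2 × 1.798 = 9.104
α = (3/2)·(1 − 5.508/9.104) = 0.592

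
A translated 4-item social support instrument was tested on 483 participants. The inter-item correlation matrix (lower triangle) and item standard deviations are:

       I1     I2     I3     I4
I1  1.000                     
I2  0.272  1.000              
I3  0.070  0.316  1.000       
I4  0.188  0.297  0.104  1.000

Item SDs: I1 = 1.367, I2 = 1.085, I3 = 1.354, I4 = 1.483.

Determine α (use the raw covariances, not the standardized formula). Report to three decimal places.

α = 0.491

Σσ²ᵢ = 1.367² + 1.085² + 1.354² + 1.483² = 7.0785
Covariances σ_ij = r_ij · s_i · s_j:
  σ(I1,I2) = 0.272 × 1.367 × 1.085 = 0.4034
  σ(I1,I3) = 0.070 × 1.367 × 1.354 = 0.1296
  σ(I1,I4) = 0.188 × 1.367 × 1.483 = 0.3811
  σ(I2,I3) = 0.316 × 1.085 × 1.354 = 0.4642
  σ(I2,I4) = 0.297 × 1.085 × 1.483 = 0.4779
  σ(I3,I4) = 0.104 × 1.354 × 1.483 = 0.2088
σ²_T = Σσ²ᵢ + 2·Σσ_ij = 7.0785 + 2 × 2.0650 = 11.2085
α = (4/3)·(1 − 7.0785/11.2085) = 0.491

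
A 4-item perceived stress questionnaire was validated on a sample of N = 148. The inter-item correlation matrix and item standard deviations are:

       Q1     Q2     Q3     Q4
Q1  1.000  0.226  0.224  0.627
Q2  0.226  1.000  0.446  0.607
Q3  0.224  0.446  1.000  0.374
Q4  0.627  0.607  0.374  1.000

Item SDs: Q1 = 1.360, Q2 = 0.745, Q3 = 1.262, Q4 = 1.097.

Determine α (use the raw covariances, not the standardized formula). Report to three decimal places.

α = 0.712

Σσ²ᵢ = 1.360² + 0.745² + 1.262² + 1.097² = 5.2007
Covariances σ_ij = r_ij · s_i · s_j:
  σ(Q1,Q2) = 0.226 × 1.360 × 0.745 = 0.2290
  σ(Q1,Q3) = 0.224 × 1.360 × 1.262 = 0.3845
  σ(Q1,Q4) = 0.627 × 1.360 × 1.097 = 0.9354
  σ(Q2,Q3) = 0.446 × 0.745 × 1.262 = 0.4193
  σ(Q2,Q4) = 0.607 × 0.745 × 1.097 = 0.4961
  σ(Q3,Q4) = 0.374 × 1.262 × 1.097 = 0.5178
σ²_T = Σσ²ᵢ + 2·Σσ_ij = 5.2007 + 2 × 2.9821 = 11.1649
α = (4/3)·(1 − 5.2007/11.1649) = 0.712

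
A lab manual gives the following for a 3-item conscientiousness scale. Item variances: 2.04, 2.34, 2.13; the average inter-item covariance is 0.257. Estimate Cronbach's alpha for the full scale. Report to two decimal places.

α = 0.29

Σσ²ᵢ = 2.04 + 2.34 + 2.13 = 6.51
Sum of the 3 distinct covariances = 3 × 0.257 = 0.771
Var(T) = Σσ²ᵢ + 2·Σcov = 6.51 + 2 × 0.771 = 8.052
α = (3/2)·(1 − 6.51/8.052) = 0.29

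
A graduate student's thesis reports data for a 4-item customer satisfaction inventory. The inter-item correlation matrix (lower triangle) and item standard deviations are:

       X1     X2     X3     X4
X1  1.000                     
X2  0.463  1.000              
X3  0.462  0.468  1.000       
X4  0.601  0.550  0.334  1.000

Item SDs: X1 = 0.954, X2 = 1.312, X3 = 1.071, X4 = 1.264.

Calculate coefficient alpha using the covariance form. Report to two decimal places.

α = 0.78

Σσ²ᵢ = 0.954² + 1.312² + 1.071² + 1.264² = 5.3762
Covariances σ_ij = r_ij · s_i · s_j:
  σ(X1,X2) = 0.463 × 0.954 × 1.312 = 0.5795
  σ(X1,X3) = 0.462 × 0.954 × 1.071 = 0.4720
  σ(X1,X4) = 0.601 × 0.954 × 1.264 = 0.7247
  σ(X2,X3) = 0.468 × 1.312 × 1.071 = 0.6576
  σ(X2,X4) = 0.550 × 1.312 × 1.264 = 0.9121
  σ(X3,X4) = 0.334 × 1.071 × 1.264 = 0.4522
σ²_T = Σσ²ᵢ + 2·Σσ_ij = 5.3762 + 2 × 3.7981 = 12.9724
α = (4/3)·(1 − 5.3762/12.9724) = 0.78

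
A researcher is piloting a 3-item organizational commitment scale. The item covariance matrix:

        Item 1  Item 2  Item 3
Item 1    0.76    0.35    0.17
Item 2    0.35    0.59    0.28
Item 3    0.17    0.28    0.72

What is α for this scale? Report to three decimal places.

α = 0.654

sum of item variances = 0.76 + 0.59 + 0.72 = 2.07
Σ_{i<j} σ_ij = 0.80
σ²_total = 2.07 + 2 × 0.80 = 3.67
α = (k/(k−1))·(1 − sum of item variances/σ²_total) = (3/2)·(1 − 2.07/3.67) = 0.654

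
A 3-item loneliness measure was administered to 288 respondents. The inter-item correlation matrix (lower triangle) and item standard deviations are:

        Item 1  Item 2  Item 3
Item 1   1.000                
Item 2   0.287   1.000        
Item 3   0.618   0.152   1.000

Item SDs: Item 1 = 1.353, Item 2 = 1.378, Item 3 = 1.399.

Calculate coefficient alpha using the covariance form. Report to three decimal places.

coefficient alpha = 0.619

Σσ²ᵢ = 1.353² + 1.378² + 1.399² = 5.6867
Covariances σ_ij = r_ij · s_i · s_j:
  σ(Item 1,Item 2) = 0.287 × 1.353 × 1.378 = 0.5351
  σ(Item 1,Item 3) = 0.618 × 1.353 × 1.399 = 1.1698
  σ(Item 2,Item 3) = 0.152 × 1.378 × 1.399 = 0.2930
σ²_T = Σσ²ᵢ + 2·Σσ_ij = 5.6867 + 2 × 1.9979 = 9.6825
α = (3/2)·(1 − 5.6867/9.6825) = 0.619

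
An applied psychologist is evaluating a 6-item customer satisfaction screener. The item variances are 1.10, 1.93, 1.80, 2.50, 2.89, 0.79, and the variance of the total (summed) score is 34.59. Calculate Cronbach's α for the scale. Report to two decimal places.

Σσ²ᵢ = 1.10 + 1.93 + 1.80 + 2.50 + 2.89 + 0.79 = 11.01
α = (k/(k−1))·(1 − Σσ²ᵢ/σ²_total) = (6/5)·(1 − 11.01/34.59) = 0.82

α = 0.82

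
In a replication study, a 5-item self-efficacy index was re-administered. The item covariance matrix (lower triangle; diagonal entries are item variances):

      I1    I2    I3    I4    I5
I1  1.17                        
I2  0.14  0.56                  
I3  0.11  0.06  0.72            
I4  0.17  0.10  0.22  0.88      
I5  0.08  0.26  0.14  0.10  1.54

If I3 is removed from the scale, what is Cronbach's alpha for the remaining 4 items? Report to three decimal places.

α = 0.387

Remaining items: I1, I2, I4, I5 (k = 4).
sum of item variances = 1.17 + 0.56 + 0.88 + 1.54 = 4.15
σ²_total = 4.15 + 2 × 0.85 = 5.85
α (item deleted) = (4/3)·(1 − 4.15/5.85) = 0.387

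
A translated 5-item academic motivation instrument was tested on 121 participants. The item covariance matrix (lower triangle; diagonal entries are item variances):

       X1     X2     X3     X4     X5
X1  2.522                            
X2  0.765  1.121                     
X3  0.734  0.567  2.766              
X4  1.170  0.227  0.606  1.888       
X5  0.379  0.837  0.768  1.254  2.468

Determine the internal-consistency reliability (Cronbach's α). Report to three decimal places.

α = 0.720

Σσᵢ² = 2.522 + 1.121 + 2.766 + 1.888 + 2.468 = 10.765
Σ_{i<j} σ_ij = 7.307
Var(T) = 10.765 + 2 × 7.307 = 25.379
α = (k/(k−1))·(1 − Σσᵢ²/Var(T)) = (5/4)·(1 − 10.765/25.379) = 0.720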